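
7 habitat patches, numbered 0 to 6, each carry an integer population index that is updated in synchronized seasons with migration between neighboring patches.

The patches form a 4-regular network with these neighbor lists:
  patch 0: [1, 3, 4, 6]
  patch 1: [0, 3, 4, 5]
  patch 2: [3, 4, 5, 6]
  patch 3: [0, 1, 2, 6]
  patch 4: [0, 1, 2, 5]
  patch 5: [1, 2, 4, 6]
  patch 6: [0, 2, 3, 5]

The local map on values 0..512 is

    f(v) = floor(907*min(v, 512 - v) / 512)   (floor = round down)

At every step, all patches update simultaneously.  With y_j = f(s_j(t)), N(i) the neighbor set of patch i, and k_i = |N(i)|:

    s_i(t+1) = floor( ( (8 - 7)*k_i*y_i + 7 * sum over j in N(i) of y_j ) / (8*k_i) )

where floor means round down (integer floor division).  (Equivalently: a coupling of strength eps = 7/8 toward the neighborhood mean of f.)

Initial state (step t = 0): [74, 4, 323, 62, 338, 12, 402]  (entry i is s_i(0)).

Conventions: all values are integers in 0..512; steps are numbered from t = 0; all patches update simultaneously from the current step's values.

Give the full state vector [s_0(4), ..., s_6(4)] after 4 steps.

Answer: [166, 173, 176, 170, 174, 171, 179]

Derivation:
t=0: [74, 4, 323, 62, 338, 12, 402]
t=1: [151, 125, 180, 159, 146, 187, 154]
t=2: [259, 276, 289, 270, 280, 275, 295]
t=3: [414, 425, 408, 413, 418, 403, 417]
t=4: [166, 173, 176, 170, 174, 171, 179]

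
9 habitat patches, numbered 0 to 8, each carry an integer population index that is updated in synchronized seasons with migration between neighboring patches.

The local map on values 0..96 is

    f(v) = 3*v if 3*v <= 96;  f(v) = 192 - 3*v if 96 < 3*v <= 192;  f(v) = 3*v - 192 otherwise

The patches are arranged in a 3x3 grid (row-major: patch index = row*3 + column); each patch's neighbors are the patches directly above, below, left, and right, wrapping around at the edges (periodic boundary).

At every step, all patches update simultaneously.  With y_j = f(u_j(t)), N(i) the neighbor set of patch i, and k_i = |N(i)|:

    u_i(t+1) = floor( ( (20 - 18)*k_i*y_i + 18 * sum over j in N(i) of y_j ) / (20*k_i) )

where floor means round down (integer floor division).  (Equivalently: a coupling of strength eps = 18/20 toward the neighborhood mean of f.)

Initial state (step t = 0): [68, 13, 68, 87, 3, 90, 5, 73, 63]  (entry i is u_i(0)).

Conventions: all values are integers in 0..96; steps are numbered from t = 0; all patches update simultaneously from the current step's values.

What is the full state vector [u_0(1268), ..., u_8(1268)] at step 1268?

Simulating step by step:
t=0: [68, 13, 68, 87, 3, 90, 5, 73, 63]
t=1: [31, 17, 30, 32, 48, 28, 26, 17, 30]
t=2: [80, 68, 80, 77, 68, 81, 82, 65, 77]
t=3: [39, 26, 38, 41, 24, 36, 34, 26, 39]
t=4: [78, 75, 78, 79, 76, 74, 75, 78, 81]
t=5: [38, 39, 39, 36, 37, 42, 43, 38, 38]
t=6: [74, 77, 74, 73, 76, 78, 77, 74, 71]
t=7: [33, 32, 32, 35, 34, 29, 28, 33, 33]
t=8: [90, 93, 92, 88, 90, 91, 90, 90, 90]
t=9: [80, 80, 81, 78, 79, 78, 76, 80, 80]
t=10: [44, 48, 46, 42, 45, 46, 45, 44, 44]
t=11: [56, 56, 55, 57, 57, 58, 61, 55, 56]
t=12: [20, 24, 22, 18, 22, 22, 22, 20, 20]
t=13: [64, 63, 64, 63, 63, 61, 59, 65, 64]
t=14: [4, 1, 2, 6, 4, 2, 2, 5, 6]
t=15: [8, 10, 9, 9, 10, 12, 14, 10, 9]
t=16: [30, 27, 29, 32, 30, 28, 28, 32, 33]
t=17: [87, 89, 87, 87, 89, 90, 92, 87, 88]
t=18: [73, 70, 73, 75, 72, 71, 71, 75, 74]
t=19: [24, 26, 24, 24, 26, 27, 29, 24, 25]
t=20: [76, 73, 76, 78, 75, 74, 74, 78, 77]
t=21: [33, 35, 33, 33, 35, 36, 38, 33, 34]
t=22: [88, 91, 88, 86, 89, 90, 90, 86, 87]
t=23: [74, 72, 74, 74, 72, 71, 69, 74, 73]
t=24: [25, 28, 25, 23, 26, 27, 27, 23, 24]
t=25: [77, 75, 77, 77, 75, 74, 72, 77, 76]
t=26: [34, 37, 34, 32, 35, 36, 36, 32, 33]
t=27: [87, 89, 87, 87, 89, 90, 92, 87, 88]

Answer: [73, 70, 73, 75, 72, 71, 71, 75, 74]
Key observation: The state at step 17, [87, 89, 87, 87, 89, 90, 92, 87, 88], reappears at step 27: the system is in a cycle of period 10 from step 17 on.  Therefore the state at step 1268 equals the state at step 17 + ((1268 - 17) mod 10) = 18, which is [73, 70, 73, 75, 72, 71, 71, 75, 74].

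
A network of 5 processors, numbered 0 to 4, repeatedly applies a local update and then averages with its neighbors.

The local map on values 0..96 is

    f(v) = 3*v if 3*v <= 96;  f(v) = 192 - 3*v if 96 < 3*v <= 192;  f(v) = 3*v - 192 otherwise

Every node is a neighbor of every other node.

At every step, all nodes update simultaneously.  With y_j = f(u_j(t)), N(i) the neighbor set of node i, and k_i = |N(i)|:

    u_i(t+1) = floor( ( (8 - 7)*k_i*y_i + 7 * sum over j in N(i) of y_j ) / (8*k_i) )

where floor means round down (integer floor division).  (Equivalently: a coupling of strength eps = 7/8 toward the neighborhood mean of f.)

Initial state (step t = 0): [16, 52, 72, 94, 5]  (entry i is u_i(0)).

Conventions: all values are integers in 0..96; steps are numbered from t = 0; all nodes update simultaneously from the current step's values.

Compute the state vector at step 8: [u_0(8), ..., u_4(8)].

Simulating step by step:
t=0: [16, 52, 72, 94, 5]
t=1: [42, 43, 44, 38, 45]
t=2: [64, 64, 65, 63, 65]
t=3: [1, 1, 1, 1, 1]
t=4: [3, 3, 3, 3, 3]
t=5: [9, 9, 9, 9, 9]
t=6: [27, 27, 27, 27, 27]
t=7: [81, 81, 81, 81, 81]
t=8: [51, 51, 51, 51, 51]

Answer: [51, 51, 51, 51, 51]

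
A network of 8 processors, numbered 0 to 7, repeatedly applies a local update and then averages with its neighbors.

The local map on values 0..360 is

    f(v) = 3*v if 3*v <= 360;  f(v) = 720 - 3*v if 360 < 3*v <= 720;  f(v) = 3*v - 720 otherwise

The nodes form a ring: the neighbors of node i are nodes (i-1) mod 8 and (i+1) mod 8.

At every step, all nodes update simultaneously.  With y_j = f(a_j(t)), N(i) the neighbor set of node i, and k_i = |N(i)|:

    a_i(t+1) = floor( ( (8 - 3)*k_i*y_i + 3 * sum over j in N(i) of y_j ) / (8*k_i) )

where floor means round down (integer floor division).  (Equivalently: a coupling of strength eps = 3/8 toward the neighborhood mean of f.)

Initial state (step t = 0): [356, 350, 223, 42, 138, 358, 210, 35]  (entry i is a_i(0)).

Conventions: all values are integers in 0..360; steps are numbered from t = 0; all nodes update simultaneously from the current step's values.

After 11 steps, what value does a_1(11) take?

Simulating step by step:
t=0: [356, 350, 223, 42, 138, 358, 210, 35]
t=1: [299, 281, 117, 145, 281, 295, 142, 147]
t=2: [186, 175, 295, 267, 161, 181, 267, 262]
t=3: [150, 183, 154, 126, 196, 170, 96, 86]
t=4: [249, 205, 257, 286, 186, 210, 267, 265]
t=5: [50, 80, 77, 126, 144, 101, 81, 67]
t=6: [176, 221, 253, 311, 300, 288, 246, 199]
t=7: [153, 78, 75, 174, 179, 127, 61, 116]
t=8: [272, 237, 221, 200, 215, 280, 243, 300]
t=9: [95, 34, 59, 99, 91, 90, 61, 132]
t=10: [258, 150, 185, 270, 276, 254, 225, 290]
t=11: [112, 209, 170, 107, 92, 54, 64, 112]

Answer: a_1(11) = 209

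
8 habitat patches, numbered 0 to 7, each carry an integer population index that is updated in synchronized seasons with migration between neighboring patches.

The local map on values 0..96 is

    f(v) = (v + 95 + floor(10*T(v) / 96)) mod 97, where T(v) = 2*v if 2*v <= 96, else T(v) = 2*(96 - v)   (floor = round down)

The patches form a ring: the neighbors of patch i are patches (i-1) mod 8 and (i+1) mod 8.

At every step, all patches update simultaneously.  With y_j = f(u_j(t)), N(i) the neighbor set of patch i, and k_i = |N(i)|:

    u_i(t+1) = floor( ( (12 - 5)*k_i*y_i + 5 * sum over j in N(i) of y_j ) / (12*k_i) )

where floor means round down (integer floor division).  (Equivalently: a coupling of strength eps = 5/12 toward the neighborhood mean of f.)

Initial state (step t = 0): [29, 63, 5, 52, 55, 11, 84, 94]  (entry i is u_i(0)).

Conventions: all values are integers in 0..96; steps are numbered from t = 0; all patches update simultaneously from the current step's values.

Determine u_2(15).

Simulating step by step:
t=0: [29, 63, 5, 52, 55, 11, 84, 94]
t=1: [52, 46, 28, 47, 50, 36, 70, 78]
t=2: [61, 49, 40, 49, 53, 51, 67, 73]
t=3: [65, 56, 50, 54, 58, 60, 69, 72]
t=4: [68, 62, 58, 60, 62, 66, 71, 73]
t=5: [71, 67, 64, 65, 67, 70, 73, 73]
t=6: [73, 71, 68, 69, 71, 73, 74, 74]
t=7: [75, 73, 71, 72, 73, 75, 75, 75]
t=8: [76, 75, 74, 74, 75, 76, 77, 77]
t=9: [77, 77, 76, 76, 77, 77, 78, 78]
t=10: [78, 78, 78, 78, 78, 78, 78, 78]
t=11: [79, 79, 79, 79, 79, 79, 79, 79]
t=12: [80, 80, 80, 80, 80, 80, 80, 80]
t=13: [81, 81, 81, 81, 81, 81, 81, 81]
t=14: [82, 82, 82, 82, 82, 82, 82, 82]
t=15: [82, 82, 82, 82, 82, 82, 82, 82]

Answer: u_2(15) = 82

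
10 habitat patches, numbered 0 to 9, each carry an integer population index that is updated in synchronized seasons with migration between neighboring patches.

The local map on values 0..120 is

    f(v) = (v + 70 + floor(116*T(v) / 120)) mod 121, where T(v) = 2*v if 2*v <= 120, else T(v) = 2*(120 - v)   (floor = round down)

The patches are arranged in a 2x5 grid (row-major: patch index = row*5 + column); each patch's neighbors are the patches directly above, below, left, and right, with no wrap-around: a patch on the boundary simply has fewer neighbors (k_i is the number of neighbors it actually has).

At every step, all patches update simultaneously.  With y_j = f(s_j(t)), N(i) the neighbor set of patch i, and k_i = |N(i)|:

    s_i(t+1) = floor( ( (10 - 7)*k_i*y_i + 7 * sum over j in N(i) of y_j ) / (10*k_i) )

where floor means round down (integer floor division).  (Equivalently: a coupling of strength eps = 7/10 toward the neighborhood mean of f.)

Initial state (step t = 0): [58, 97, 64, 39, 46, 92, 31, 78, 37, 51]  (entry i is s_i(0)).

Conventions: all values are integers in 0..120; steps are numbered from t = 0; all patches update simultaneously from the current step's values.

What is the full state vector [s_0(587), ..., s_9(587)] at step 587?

Answer: [91, 91, 91, 92, 92, 91, 91, 91, 92, 92]
Key observation: The state at step 12, [96, 96, 95, 95, 95, 96, 96, 95, 95, 95], reappears at step 14: the system is in a cycle of period 2 from step 12 on.  Therefore the state at step 587 equals the state at step 12 + ((587 - 12) mod 2) = 13, which is [91, 91, 91, 92, 92, 91, 91, 91, 92, 92].

Derivation:
t=0: [58, 97, 64, 39, 46, 92, 31, 78, 37, 51]
t=1: [100, 63, 60, 51, 81, 83, 80, 54, 79, 78]
t=2: [62, 46, 49, 79, 103, 98, 81, 82, 105, 106]
t=3: [60, 71, 96, 92, 91, 64, 95, 96, 93, 83]
t=4: [41, 77, 97, 94, 98, 33, 75, 91, 95, 97]
t=5: [74, 95, 96, 91, 90, 76, 91, 97, 92, 90]
t=6: [104, 97, 92, 94, 96, 105, 96, 92, 94, 96]
t=7: [85, 89, 93, 93, 91, 85, 89, 93, 93, 91]
t=8: [99, 97, 94, 94, 95, 99, 97, 94, 94, 95]
t=9: [88, 90, 92, 92, 92, 88, 90, 92, 92, 92]
t=10: [97, 96, 95, 95, 95, 97, 96, 95, 95, 95]
t=11: [90, 91, 91, 92, 92, 90, 91, 91, 92, 92]
t=12: [96, 96, 95, 95, 95, 96, 96, 95, 95, 95]
t=13: [91, 91, 91, 92, 92, 91, 91, 91, 92, 92]
t=14: [96, 96, 95, 95, 95, 96, 96, 95, 95, 95]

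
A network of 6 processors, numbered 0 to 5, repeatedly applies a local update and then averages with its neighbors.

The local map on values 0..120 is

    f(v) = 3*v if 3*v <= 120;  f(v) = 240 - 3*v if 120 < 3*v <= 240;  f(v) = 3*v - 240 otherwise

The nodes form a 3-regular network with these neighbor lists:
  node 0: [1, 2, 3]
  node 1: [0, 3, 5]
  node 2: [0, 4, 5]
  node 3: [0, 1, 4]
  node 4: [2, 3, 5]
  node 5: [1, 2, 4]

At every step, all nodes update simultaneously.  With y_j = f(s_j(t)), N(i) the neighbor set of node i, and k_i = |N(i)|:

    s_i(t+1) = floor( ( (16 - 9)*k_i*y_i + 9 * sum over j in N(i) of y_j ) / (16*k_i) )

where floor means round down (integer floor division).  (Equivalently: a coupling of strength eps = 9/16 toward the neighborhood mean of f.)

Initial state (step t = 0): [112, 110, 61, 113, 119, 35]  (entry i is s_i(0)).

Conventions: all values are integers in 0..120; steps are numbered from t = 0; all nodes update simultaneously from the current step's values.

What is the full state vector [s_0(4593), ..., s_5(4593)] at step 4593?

Answer: [30, 30, 30, 30, 30, 30]
Key observation: The state at step 22, [90, 90, 90, 90, 90, 90], reappears at step 24: the system is in a cycle of period 2 from step 22 on.  Therefore the state at step 4593 equals the state at step 22 + ((4593 - 22) mod 2) = 23, which is [30, 30, 30, 30, 30, 30].

Derivation:
t=0: [112, 110, 61, 113, 119, 35]
t=1: [88, 95, 84, 100, 100, 95]
t=2: [32, 43, 29, 50, 48, 41]
t=3: [96, 105, 96, 96, 97, 106]
t=4: [53, 65, 54, 53, 54, 66]
t=5: [73, 57, 71, 73, 71, 56]
t=6: [31, 51, 34, 31, 34, 54]
t=7: [93, 87, 95, 93, 95, 88]
t=8: [36, 28, 39, 36, 39, 31]
t=9: [105, 94, 110, 105, 110, 100]
t=10: [71, 57, 81, 71, 81, 67]
t=11: [30, 47, 14, 30, 14, 31]
t=12: [82, 94, 60, 82, 60, 75]
t=13: [22, 23, 41, 22, 41, 36]
t=14: [76, 75, 105, 76, 105, 104]
t=15: [24, 24, 62, 24, 62, 62]
t=16: [68, 68, 57, 68, 57, 57]
t=17: [42, 42, 62, 42, 62, 62]
t=18: [102, 102, 65, 102, 65, 65]
t=19: [62, 62, 48, 62, 48, 48]
t=20: [61, 61, 88, 61, 88, 88]
t=21: [50, 50, 30, 50, 30, 30]
t=22: [90, 90, 90, 90, 90, 90]
t=23: [30, 30, 30, 30, 30, 30]
t=24: [90, 90, 90, 90, 90, 90]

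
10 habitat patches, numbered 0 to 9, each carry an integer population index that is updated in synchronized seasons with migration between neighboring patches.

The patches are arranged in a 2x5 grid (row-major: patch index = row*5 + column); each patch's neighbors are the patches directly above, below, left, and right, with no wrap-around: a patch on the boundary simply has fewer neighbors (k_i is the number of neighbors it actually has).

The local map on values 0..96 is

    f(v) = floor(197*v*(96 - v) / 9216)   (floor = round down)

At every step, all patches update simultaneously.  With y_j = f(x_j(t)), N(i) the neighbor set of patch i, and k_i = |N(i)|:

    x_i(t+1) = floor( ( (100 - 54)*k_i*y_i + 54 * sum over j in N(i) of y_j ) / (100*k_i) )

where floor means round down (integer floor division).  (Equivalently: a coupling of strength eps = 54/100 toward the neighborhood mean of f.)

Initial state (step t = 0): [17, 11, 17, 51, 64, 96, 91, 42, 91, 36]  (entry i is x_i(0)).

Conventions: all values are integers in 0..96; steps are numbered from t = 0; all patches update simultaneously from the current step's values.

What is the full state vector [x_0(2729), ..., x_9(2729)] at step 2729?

Answer: [49, 49, 49, 49, 49, 49, 49, 49, 49, 49]
Key observation: The state at step 5, [49, 49, 49, 49, 49, 49, 49, 49, 49, 49], reappears at step 6: the system is in a cycle of period 1 from step 5 on.  Therefore the state at step 2729 equals the state at step 5 + ((2729 - 5) mod 1) = 5, which is [49, 49, 49, 49, 49, 49, 49, 49, 49, 49].

Derivation:
t=0: [17, 11, 17, 51, 64, 96, 91, 42, 91, 36]
t=1: [18, 20, 33, 36, 45, 9, 16, 30, 29, 35]
t=2: [26, 32, 41, 45, 47, 22, 28, 39, 42, 45]
t=3: [38, 42, 47, 48, 49, 36, 40, 46, 48, 48]
t=4: [47, 47, 48, 49, 49, 46, 47, 48, 49, 49]
t=5: [49, 49, 49, 49, 49, 49, 49, 49, 49, 49]
t=6: [49, 49, 49, 49, 49, 49, 49, 49, 49, 49]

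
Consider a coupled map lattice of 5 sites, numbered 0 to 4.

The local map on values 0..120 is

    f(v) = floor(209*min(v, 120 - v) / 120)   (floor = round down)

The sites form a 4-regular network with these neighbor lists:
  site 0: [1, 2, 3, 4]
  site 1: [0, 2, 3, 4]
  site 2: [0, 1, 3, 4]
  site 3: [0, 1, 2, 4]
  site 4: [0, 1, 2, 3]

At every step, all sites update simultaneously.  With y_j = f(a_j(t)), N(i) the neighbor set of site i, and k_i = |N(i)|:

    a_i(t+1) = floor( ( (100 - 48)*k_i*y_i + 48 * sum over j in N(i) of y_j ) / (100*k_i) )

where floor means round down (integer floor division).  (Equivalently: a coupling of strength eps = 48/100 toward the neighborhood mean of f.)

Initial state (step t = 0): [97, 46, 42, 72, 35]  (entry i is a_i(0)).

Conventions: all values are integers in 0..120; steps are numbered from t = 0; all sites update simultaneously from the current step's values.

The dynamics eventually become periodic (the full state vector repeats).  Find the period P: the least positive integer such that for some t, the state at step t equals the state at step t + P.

Simulating step by step:
t=0: [97, 46, 42, 72, 35]
t=1: [56, 72, 69, 73, 64]
t=2: [92, 86, 88, 85, 92]
t=3: [51, 56, 54, 56, 51]
t=4: [90, 94, 93, 94, 90]
t=5: [49, 46, 47, 46, 49]
t=6: [83, 81, 81, 81, 83]
t=7: [65, 66, 66, 66, 65]
t=8: [94, 94, 94, 94, 94]
t=9: [45, 45, 45, 45, 45]
t=10: [78, 78, 78, 78, 78]
t=11: [73, 73, 73, 73, 73]
t=12: [81, 81, 81, 81, 81]
t=13: [67, 67, 67, 67, 67]
t=14: [92, 92, 92, 92, 92]
t=15: [48, 48, 48, 48, 48]
t=16: [83, 83, 83, 83, 83]
t=17: [64, 64, 64, 64, 64]
t=18: [97, 97, 97, 97, 97]
t=19: [40, 40, 40, 40, 40]
t=20: [69, 69, 69, 69, 69]
t=21: [88, 88, 88, 88, 88]
t=22: [55, 55, 55, 55, 55]
t=23: [95, 95, 95, 95, 95]
t=24: [43, 43, 43, 43, 43]
t=25: [74, 74, 74, 74, 74]
t=26: [80, 80, 80, 80, 80]
t=27: [69, 69, 69, 69, 69]

Answer: 7
Key observation: The state at step 20, [69, 69, 69, 69, 69], reappears at step 27 — and no state repeats earlier — so the cycle the system enters has period 7.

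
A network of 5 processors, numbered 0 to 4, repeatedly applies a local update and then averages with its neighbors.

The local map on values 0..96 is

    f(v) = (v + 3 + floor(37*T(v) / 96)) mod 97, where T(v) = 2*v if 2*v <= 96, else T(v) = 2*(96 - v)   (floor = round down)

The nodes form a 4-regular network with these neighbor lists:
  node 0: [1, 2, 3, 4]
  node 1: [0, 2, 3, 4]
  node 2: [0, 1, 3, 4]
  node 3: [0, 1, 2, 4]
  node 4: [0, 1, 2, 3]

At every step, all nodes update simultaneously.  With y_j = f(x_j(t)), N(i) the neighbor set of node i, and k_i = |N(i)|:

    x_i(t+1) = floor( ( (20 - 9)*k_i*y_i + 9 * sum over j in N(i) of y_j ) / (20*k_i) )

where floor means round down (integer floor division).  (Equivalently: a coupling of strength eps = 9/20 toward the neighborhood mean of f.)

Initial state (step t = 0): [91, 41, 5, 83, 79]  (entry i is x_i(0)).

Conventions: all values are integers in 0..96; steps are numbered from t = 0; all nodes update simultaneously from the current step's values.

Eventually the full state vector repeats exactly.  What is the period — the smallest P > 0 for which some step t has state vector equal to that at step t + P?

Answer: 7
Key observation: The state at step 4, [1, 1, 1, 1, 1], reappears at step 11 — and no state repeats earlier — so the cycle the system enters has period 7.

Derivation:
t=0: [91, 41, 5, 83, 79]
t=1: [31, 63, 35, 73, 72]
t=2: [69, 84, 72, 85, 85]
t=3: [93, 95, 93, 95, 95]
t=4: [1, 1, 1, 1, 1]
t=5: [4, 4, 4, 4, 4]
t=6: [10, 10, 10, 10, 10]
t=7: [20, 20, 20, 20, 20]
t=8: [38, 38, 38, 38, 38]
t=9: [70, 70, 70, 70, 70]
t=10: [93, 93, 93, 93, 93]
t=11: [1, 1, 1, 1, 1]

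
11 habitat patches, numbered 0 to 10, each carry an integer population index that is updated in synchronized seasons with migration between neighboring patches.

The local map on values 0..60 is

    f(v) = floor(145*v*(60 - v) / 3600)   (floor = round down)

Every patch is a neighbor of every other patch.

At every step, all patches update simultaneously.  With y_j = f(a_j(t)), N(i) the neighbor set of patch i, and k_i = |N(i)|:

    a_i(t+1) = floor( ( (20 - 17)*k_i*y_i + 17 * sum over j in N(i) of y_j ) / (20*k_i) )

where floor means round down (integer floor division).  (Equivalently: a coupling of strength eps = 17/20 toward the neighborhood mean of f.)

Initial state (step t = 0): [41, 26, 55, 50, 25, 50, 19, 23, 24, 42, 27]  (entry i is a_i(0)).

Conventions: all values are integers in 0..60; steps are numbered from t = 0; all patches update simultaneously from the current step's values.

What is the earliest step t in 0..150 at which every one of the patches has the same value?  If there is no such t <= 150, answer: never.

Simulating step by step:
t=0: [41, 26, 55, 50, 25, 50, 19, 23, 24, 42, 27]  (not all equal)
t=1: [28, 29, 27, 28, 29, 28, 28, 29, 29, 28, 29]  (not all equal)
t=2: [35, 35, 35, 35, 35, 35, 35, 35, 35, 35, 35]  (all equal)

Answer: 2
Key observation: Synchronization is absorbing here: once all patches are equal they stay equal, and step 2 is the first all-equal step.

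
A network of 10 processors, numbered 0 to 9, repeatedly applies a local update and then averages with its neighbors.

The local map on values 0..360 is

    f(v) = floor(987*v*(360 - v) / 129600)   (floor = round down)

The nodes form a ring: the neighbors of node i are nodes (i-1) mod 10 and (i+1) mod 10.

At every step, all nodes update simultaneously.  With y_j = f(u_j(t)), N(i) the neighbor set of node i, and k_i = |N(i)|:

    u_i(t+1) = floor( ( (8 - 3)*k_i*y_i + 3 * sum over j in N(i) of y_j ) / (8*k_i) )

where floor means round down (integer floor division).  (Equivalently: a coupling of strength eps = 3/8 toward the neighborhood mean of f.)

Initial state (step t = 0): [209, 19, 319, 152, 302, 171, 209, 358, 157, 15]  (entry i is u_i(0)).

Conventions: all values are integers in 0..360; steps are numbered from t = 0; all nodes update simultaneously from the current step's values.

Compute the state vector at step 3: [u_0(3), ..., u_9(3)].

Simulating step by step:
t=0: [209, 19, 319, 152, 302, 171, 209, 358, 157, 15]
t=1: [166, 94, 116, 193, 174, 223, 197, 93, 159, 114]
t=2: [228, 205, 215, 239, 243, 236, 231, 209, 227, 224]
t=3: [231, 238, 234, 222, 217, 221, 227, 235, 231, 230]

Answer: [231, 238, 234, 222, 217, 221, 227, 235, 231, 230]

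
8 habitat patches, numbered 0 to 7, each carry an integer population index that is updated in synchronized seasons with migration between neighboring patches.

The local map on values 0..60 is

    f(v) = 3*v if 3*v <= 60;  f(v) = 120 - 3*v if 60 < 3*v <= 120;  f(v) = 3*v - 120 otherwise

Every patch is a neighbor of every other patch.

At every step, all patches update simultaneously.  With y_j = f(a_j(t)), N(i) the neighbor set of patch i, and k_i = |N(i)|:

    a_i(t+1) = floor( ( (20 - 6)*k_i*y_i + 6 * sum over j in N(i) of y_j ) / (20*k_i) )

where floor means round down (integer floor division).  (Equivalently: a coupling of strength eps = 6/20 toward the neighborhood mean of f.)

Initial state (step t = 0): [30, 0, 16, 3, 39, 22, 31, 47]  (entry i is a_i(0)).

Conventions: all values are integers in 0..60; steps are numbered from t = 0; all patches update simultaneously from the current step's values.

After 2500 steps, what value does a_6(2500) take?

Answer: a_6(2500) = 36
Key observation: The state at step 29, [12, 12, 12, 12, 12, 12, 12, 12], reappears at step 31: the system is in a cycle of period 2 from step 29 on.  Therefore the state at step 2500 equals the state at step 29 + ((2500 - 29) mod 2) = 30, which is [36, 36, 36, 36, 36, 36, 36, 36].

Derivation:
t=0: [30, 0, 16, 3, 39, 22, 31, 47]
t=1: [27, 8, 39, 14, 10, 43, 25, 22]
t=2: [36, 26, 12, 38, 30, 16, 40, 46]
t=3: [16, 35, 31, 12, 27, 39, 8, 20]
t=4: [42, 20, 28, 34, 36, 12, 26, 50]
t=5: [14, 49, 33, 22, 18, 33, 37, 30]
t=6: [38, 28, 24, 46, 46, 24, 16, 30]
t=7: [14, 34, 42, 22, 22, 42, 42, 30]
t=8: [36, 21, 13, 44, 44, 13, 13, 28]
t=9: [18, 48, 36, 18, 18, 36, 36, 34]
t=10: [45, 26, 18, 45, 45, 18, 18, 22]
t=11: [22, 40, 48, 22, 22, 48, 48, 48]
t=12: [46, 11, 26, 46, 46, 26, 26, 26]
t=13: [22, 32, 38, 22, 22, 38, 38, 38]
t=14: [44, 24, 12, 44, 44, 12, 12, 12]
t=15: [17, 41, 33, 17, 17, 33, 33, 33]
t=16: [43, 12, 24, 43, 43, 24, 24, 24]
t=17: [16, 34, 42, 16, 16, 42, 42, 42]
t=18: [39, 19, 11, 39, 39, 11, 11, 11]
t=19: [10, 45, 30, 10, 10, 30, 30, 30]
t=20: [29, 19, 29, 29, 29, 29, 29, 29]
t=21: [34, 49, 34, 34, 34, 34, 34, 34]
t=22: [18, 24, 18, 18, 18, 18, 18, 18]
t=23: [53, 49, 53, 53, 53, 53, 53, 53]
t=24: [38, 30, 38, 38, 38, 38, 38, 38]
t=25: [7, 22, 7, 7, 7, 7, 7, 7]
t=26: [22, 44, 22, 22, 22, 22, 22, 22]
t=27: [52, 24, 52, 52, 52, 52, 52, 52]
t=28: [36, 44, 36, 36, 36, 36, 36, 36]
t=29: [12, 12, 12, 12, 12, 12, 12, 12]
t=30: [36, 36, 36, 36, 36, 36, 36, 36]
t=31: [12, 12, 12, 12, 12, 12, 12, 12]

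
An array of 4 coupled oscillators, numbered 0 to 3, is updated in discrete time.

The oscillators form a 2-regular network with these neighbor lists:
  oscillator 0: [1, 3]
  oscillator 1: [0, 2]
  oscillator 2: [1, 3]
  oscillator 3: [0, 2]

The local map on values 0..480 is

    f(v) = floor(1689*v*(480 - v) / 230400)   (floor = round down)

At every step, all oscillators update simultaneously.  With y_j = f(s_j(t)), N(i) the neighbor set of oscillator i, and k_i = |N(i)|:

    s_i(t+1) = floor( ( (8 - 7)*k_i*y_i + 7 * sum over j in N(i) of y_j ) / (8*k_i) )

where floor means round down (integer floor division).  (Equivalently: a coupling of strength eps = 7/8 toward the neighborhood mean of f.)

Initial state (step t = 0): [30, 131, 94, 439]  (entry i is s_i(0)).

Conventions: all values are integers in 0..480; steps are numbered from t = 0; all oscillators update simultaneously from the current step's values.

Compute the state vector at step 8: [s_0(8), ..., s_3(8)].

Simulating step by step:
t=0: [30, 131, 94, 439]
t=1: [216, 200, 237, 175]
t=2: [402, 418, 403, 416]
t=3: [196, 223, 196, 223]
t=4: [418, 409, 418, 409]
t=5: [209, 191, 209, 191]
t=6: [405, 413, 405, 413]
t=7: [204, 219, 204, 219]
t=8: [418, 412, 418, 412]

Answer: [418, 412, 418, 412]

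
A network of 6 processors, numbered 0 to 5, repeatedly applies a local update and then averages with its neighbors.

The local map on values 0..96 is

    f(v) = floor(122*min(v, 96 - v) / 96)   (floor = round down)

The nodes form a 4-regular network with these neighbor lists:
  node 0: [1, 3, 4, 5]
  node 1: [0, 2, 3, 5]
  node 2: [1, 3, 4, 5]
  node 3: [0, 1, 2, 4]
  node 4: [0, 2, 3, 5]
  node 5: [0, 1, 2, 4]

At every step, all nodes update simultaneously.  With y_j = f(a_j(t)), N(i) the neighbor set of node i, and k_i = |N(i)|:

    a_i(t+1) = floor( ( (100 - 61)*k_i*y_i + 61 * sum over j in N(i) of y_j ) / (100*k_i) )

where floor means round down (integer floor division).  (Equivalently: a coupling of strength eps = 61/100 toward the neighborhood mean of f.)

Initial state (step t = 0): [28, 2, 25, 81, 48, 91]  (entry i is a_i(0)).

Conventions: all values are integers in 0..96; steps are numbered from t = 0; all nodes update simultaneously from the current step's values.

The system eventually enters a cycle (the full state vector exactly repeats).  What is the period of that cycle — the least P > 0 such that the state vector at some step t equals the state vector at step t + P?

Simulating step by step:
t=0: [28, 2, 25, 81, 48, 91]
t=1: [27, 14, 25, 27, 37, 22]
t=2: [32, 25, 31, 32, 37, 30]
t=3: [39, 36, 39, 39, 42, 38]
t=4: [48, 47, 48, 49, 50, 48]
t=5: [59, 59, 59, 59, 59, 60]
t=6: [46, 46, 46, 47, 46, 46]
t=7: [58, 58, 58, 58, 58, 58]
t=8: [48, 48, 48, 48, 48, 48]
t=9: [61, 61, 61, 61, 61, 61]
t=10: [44, 44, 44, 44, 44, 44]
t=11: [55, 55, 55, 55, 55, 55]
t=12: [52, 52, 52, 52, 52, 52]
t=13: [55, 55, 55, 55, 55, 55]

Answer: 2
Key observation: The state at step 11, [55, 55, 55, 55, 55, 55], reappears at step 13 — and no state repeats earlier — so the cycle the system enters has period 2.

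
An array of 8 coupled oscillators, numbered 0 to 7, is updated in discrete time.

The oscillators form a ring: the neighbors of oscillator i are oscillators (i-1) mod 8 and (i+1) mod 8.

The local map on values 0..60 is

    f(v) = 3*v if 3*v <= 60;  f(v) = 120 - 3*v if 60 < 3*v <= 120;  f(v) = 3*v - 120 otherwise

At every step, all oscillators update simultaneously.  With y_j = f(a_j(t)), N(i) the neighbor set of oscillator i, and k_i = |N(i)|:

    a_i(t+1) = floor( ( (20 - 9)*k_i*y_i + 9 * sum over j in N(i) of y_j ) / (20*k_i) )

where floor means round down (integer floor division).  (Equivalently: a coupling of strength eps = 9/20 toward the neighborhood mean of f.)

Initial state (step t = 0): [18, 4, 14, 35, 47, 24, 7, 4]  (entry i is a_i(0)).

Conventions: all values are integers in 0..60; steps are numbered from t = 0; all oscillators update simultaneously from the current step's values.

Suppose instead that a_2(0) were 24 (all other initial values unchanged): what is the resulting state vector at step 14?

Answer: [10, 11, 21, 39, 43, 45, 32, 15]
Key observation: This trace re-runs the system from the modified initial state.

Derivation:
t=0: [18, 4, 24, 35, 47, 24, 7, 4]
t=1: [35, 29, 32, 23, 25, 35, 25, 23]
t=2: [27, 26, 32, 43, 39, 28, 39, 41]
t=3: [31, 37, 24, 11, 11, 21, 10, 11]
t=4: [24, 21, 35, 36, 38, 45, 36, 30]
t=5: [45, 45, 23, 11, 9, 12, 16, 30]
t=6: [18, 23, 38, 35, 30, 36, 41, 30]
t=7: [47, 41, 18, 16, 22, 14, 11, 29]
t=8: [19, 18, 41, 50, 49, 42, 35, 30]
t=9: [50, 43, 20, 23, 22, 12, 16, 32]
t=10: [23, 25, 46, 53, 49, 42, 39, 30]
t=11: [44, 40, 28, 31, 24, 10, 9, 28]
t=12: [14, 10, 25, 33, 39, 33, 29, 28]
t=13: [37, 36, 36, 22, 11, 19, 30, 36]
t=14: [10, 11, 21, 39, 43, 45, 32, 15]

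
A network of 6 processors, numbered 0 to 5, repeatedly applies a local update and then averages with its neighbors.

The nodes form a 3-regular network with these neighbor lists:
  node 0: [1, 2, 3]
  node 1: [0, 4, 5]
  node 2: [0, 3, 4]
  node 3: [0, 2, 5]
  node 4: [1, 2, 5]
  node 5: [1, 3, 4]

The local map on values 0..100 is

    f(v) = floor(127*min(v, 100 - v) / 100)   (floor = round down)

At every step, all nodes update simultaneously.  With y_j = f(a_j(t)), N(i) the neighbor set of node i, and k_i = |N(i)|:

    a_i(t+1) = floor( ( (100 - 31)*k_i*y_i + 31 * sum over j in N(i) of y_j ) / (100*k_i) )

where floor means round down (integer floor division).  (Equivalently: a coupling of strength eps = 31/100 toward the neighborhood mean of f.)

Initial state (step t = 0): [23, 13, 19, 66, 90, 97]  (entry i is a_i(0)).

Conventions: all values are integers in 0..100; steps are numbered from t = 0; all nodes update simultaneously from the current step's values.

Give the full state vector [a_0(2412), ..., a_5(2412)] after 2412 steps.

Simulating step by step:
t=0: [23, 13, 19, 66, 90, 97]
t=1: [28, 15, 25, 35, 12, 9]
t=2: [33, 19, 31, 38, 16, 15]
t=3: [39, 24, 38, 43, 22, 22]
t=4: [47, 31, 46, 50, 29, 30]
t=5: [57, 40, 56, 59, 38, 40]
t=6: [53, 50, 53, 52, 49, 50]
t=7: [59, 62, 59, 60, 61, 62]
t=8: [51, 48, 51, 50, 49, 48]
t=9: [61, 60, 62, 62, 61, 60]
t=10: [48, 49, 48, 48, 49, 49]
t=11: [60, 61, 60, 60, 61, 61]
t=12: [49, 49, 49, 49, 49, 49]
t=13: [62, 62, 62, 62, 62, 62]
t=14: [48, 48, 48, 48, 48, 48]
t=15: [60, 60, 60, 60, 60, 60]
t=16: [50, 50, 50, 50, 50, 50]
t=17: [63, 63, 63, 63, 63, 63]
t=18: [46, 46, 46, 46, 46, 46]
t=19: [58, 58, 58, 58, 58, 58]
t=20: [53, 53, 53, 53, 53, 53]
t=21: [59, 59, 59, 59, 59, 59]
t=22: [52, 52, 52, 52, 52, 52]
t=23: [60, 60, 60, 60, 60, 60]

Answer: [53, 53, 53, 53, 53, 53]
Key observation: The state at step 15, [60, 60, 60, 60, 60, 60], reappears at step 23: the system is in a cycle of period 8 from step 15 on.  Therefore the state at step 2412 equals the state at step 15 + ((2412 - 15) mod 8) = 20, which is [53, 53, 53, 53, 53, 53].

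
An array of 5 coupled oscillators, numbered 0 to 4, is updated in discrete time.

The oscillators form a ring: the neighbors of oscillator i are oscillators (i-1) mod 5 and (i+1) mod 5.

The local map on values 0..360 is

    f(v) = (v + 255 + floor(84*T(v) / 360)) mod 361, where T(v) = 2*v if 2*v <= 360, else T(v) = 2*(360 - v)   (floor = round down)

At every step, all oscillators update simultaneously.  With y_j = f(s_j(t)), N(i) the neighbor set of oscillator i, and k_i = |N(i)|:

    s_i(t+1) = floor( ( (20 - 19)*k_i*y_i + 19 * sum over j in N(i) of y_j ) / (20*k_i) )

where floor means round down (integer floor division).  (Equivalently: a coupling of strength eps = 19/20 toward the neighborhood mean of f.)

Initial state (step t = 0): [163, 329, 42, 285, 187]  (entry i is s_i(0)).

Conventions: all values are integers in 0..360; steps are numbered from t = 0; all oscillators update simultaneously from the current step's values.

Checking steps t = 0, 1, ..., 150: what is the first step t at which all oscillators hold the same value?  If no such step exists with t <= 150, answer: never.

Simulating step by step:
t=0: [163, 329, 42, 285, 187]  (not all equal)
t=1: [195, 225, 230, 237, 172]  (not all equal)
t=2: [164, 175, 184, 166, 175]  (not all equal)
t=3: [149, 147, 144, 154, 136]  (not all equal)
t=4: [101, 108, 113, 100, 114]  (not all equal)
t=5: [55, 50, 46, 59, 42]  (not all equal)
t=6: [322, 328, 333, 320, 336]  (not all equal)
t=7: [238, 236, 234, 239, 232]  (not all equal)
t=8: [186, 187, 187, 185, 188]  (not all equal)
t=9: [161, 161, 160, 161, 160]  (not all equal)
t=10: [129, 129, 129, 128, 129]  (not all equal)
t=11: [83, 83, 82, 82, 82]  (not all equal)
t=12: [14, 14, 14, 14, 14]  (all equal)

Answer: 12
Key observation: Synchronization is absorbing here: once all oscillators are equal they stay equal, and step 12 is the first all-equal step.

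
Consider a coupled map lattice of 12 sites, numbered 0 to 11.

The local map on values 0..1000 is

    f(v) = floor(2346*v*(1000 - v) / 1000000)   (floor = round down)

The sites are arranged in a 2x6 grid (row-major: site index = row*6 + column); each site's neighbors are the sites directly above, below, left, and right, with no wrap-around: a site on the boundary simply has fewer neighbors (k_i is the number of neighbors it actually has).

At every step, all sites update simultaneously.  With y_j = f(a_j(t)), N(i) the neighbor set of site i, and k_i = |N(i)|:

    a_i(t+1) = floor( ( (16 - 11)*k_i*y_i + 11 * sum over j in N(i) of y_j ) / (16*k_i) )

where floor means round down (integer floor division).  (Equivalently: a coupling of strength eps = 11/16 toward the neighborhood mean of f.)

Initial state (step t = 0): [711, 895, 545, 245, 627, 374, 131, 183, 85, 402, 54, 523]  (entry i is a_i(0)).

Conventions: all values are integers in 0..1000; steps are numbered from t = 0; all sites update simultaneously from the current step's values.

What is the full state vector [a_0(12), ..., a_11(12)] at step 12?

Answer: [573, 573, 573, 573, 573, 573, 573, 573, 573, 573, 573, 573]

Derivation:
t=0: [711, 895, 545, 245, 627, 374, 131, 183, 85, 402, 54, 523]
t=1: [318, 392, 372, 523, 423, 561, 369, 262, 399, 344, 425, 412]
t=2: [538, 520, 562, 560, 576, 572, 500, 523, 526, 559, 561, 572]
t=3: [584, 582, 580, 576, 574, 573, 584, 585, 581, 579, 575, 575]
t=4: [569, 569, 571, 571, 572, 573, 569, 569, 570, 571, 572, 573]
t=5: [575, 574, 574, 574, 573, 573, 575, 575, 574, 574, 573, 573]
t=6: [573, 573, 573, 573, 573, 573, 573, 573, 573, 573, 573, 573]
t=7: [573, 573, 573, 573, 573, 573, 573, 573, 573, 573, 573, 573]
t=8: [573, 573, 573, 573, 573, 573, 573, 573, 573, 573, 573, 573]
t=9: [573, 573, 573, 573, 573, 573, 573, 573, 573, 573, 573, 573]
t=10: [573, 573, 573, 573, 573, 573, 573, 573, 573, 573, 573, 573]
t=11: [573, 573, 573, 573, 573, 573, 573, 573, 573, 573, 573, 573]
t=12: [573, 573, 573, 573, 573, 573, 573, 573, 573, 573, 573, 573]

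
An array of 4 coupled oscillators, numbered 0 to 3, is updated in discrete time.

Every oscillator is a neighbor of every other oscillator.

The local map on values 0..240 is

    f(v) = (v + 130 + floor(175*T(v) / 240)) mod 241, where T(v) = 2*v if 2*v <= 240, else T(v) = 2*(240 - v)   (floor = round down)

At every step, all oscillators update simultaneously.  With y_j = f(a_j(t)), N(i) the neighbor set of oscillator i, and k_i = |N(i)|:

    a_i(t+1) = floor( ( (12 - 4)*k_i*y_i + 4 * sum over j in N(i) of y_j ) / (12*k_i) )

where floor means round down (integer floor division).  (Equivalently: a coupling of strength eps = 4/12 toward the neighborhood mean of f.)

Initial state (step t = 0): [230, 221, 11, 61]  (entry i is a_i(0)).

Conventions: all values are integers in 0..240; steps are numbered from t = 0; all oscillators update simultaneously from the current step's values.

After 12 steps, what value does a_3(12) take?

Answer: a_3(12) = 164

Derivation:
t=0: [230, 221, 11, 61]
t=1: [125, 127, 138, 72]
t=2: [167, 166, 164, 103]
t=3: [159, 159, 160, 148]
t=4: [166, 166, 165, 169]
t=5: [162, 162, 162, 161]
t=6: [164, 164, 164, 164]
t=7: [163, 163, 163, 163]
t=8: [164, 164, 164, 164]
t=9: [163, 163, 163, 163]
t=10: [164, 164, 164, 164]
t=11: [163, 163, 163, 163]
t=12: [164, 164, 164, 164]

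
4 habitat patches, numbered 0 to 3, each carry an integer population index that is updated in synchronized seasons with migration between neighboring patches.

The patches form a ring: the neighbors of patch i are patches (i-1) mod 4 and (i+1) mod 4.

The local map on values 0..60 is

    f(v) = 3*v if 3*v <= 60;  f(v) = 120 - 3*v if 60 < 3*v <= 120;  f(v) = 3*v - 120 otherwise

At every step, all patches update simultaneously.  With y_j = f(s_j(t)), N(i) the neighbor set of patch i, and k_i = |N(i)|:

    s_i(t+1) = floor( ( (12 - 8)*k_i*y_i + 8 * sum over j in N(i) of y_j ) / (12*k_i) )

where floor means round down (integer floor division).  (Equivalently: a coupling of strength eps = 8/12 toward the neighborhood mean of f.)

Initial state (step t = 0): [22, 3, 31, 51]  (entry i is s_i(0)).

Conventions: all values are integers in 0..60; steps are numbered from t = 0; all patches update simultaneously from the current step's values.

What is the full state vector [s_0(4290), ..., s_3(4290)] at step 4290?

Answer: [4, 3, 5, 3]
Key observation: The state at step 7, [50, 48, 49, 48], reappears at step 15: the system is in a cycle of period 8 from step 7 on.  Therefore the state at step 4290 equals the state at step 7 + ((4290 - 7) mod 8) = 10, which is [4, 3, 5, 3].

Derivation:
t=0: [22, 3, 31, 51]
t=1: [32, 30, 23, 38]
t=2: [20, 35, 29, 27]
t=3: [38, 36, 29, 44]
t=4: [10, 17, 19, 17]
t=5: [44, 46, 53, 46]
t=6: [16, 23, 25, 23]
t=7: [50, 48, 49, 48]
t=8: [26, 27, 25, 27]
t=9: [40, 42, 41, 42]
t=10: [4, 3, 5, 3]
t=11: [10, 12, 11, 12]
t=12: [34, 33, 35, 33]
t=13: [20, 18, 19, 18]
t=14: [56, 57, 55, 57]
t=15: [50, 48, 49, 48]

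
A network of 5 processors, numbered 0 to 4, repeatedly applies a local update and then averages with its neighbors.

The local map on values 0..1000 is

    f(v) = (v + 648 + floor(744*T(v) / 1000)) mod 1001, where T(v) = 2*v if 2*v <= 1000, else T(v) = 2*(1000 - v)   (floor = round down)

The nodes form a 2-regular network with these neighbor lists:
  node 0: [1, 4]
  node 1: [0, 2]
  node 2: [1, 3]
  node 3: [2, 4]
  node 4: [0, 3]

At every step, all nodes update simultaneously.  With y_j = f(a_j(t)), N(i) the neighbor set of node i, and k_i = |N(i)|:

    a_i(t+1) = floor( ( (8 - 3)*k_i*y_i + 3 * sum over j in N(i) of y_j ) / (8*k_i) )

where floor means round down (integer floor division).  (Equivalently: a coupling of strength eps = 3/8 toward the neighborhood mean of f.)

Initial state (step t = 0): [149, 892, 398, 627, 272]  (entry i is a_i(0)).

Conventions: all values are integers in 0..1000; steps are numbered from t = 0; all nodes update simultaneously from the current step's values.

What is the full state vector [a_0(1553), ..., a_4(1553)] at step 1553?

Simulating step by step:
t=0: [149, 892, 398, 627, 272]
t=1: [202, 559, 684, 698, 360]
t=2: [356, 716, 811, 748, 515]
t=3: [645, 728, 753, 784, 795]
t=4: [798, 784, 766, 753, 761]
t=5: [749, 752, 760, 765, 760]
t=6: [767, 767, 764, 762, 764]
t=7: [760, 760, 761, 762, 761]
t=8: [763, 763, 763, 763, 763]
t=9: [762, 762, 762, 762, 762]
t=10: [763, 763, 763, 763, 763]

Answer: [762, 762, 762, 762, 762]
Key observation: The state at step 8, [763, 763, 763, 763, 763], reappears at step 10: the system is in a cycle of period 2 from step 8 on.  Therefore the state at step 1553 equals the state at step 8 + ((1553 - 8) mod 2) = 9, which is [762, 762, 762, 762, 762].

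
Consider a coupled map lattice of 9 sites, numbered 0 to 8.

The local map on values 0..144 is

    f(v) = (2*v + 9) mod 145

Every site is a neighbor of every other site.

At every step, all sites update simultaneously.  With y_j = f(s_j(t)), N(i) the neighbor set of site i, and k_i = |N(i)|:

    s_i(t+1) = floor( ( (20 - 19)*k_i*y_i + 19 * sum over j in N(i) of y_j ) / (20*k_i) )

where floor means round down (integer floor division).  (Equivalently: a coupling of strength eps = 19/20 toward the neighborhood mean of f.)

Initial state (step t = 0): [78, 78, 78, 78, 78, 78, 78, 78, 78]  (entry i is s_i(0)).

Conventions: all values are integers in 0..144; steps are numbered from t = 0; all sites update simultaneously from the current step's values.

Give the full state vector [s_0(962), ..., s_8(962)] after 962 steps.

Answer: [49, 49, 49, 49, 49, 49, 49, 49, 49]
Key observation: The state at step 0, [78, 78, 78, 78, 78, 78, 78, 78, 78], reappears at step 4: the system is in a cycle of period 4 from step 0 on.  Therefore the state at step 962 equals the state at step 0 + ((962 - 0) mod 4) = 2, which is [49, 49, 49, 49, 49, 49, 49, 49, 49].

Derivation:
t=0: [78, 78, 78, 78, 78, 78, 78, 78, 78]
t=1: [20, 20, 20, 20, 20, 20, 20, 20, 20]
t=2: [49, 49, 49, 49, 49, 49, 49, 49, 49]
t=3: [107, 107, 107, 107, 107, 107, 107, 107, 107]
t=4: [78, 78, 78, 78, 78, 78, 78, 78, 78]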